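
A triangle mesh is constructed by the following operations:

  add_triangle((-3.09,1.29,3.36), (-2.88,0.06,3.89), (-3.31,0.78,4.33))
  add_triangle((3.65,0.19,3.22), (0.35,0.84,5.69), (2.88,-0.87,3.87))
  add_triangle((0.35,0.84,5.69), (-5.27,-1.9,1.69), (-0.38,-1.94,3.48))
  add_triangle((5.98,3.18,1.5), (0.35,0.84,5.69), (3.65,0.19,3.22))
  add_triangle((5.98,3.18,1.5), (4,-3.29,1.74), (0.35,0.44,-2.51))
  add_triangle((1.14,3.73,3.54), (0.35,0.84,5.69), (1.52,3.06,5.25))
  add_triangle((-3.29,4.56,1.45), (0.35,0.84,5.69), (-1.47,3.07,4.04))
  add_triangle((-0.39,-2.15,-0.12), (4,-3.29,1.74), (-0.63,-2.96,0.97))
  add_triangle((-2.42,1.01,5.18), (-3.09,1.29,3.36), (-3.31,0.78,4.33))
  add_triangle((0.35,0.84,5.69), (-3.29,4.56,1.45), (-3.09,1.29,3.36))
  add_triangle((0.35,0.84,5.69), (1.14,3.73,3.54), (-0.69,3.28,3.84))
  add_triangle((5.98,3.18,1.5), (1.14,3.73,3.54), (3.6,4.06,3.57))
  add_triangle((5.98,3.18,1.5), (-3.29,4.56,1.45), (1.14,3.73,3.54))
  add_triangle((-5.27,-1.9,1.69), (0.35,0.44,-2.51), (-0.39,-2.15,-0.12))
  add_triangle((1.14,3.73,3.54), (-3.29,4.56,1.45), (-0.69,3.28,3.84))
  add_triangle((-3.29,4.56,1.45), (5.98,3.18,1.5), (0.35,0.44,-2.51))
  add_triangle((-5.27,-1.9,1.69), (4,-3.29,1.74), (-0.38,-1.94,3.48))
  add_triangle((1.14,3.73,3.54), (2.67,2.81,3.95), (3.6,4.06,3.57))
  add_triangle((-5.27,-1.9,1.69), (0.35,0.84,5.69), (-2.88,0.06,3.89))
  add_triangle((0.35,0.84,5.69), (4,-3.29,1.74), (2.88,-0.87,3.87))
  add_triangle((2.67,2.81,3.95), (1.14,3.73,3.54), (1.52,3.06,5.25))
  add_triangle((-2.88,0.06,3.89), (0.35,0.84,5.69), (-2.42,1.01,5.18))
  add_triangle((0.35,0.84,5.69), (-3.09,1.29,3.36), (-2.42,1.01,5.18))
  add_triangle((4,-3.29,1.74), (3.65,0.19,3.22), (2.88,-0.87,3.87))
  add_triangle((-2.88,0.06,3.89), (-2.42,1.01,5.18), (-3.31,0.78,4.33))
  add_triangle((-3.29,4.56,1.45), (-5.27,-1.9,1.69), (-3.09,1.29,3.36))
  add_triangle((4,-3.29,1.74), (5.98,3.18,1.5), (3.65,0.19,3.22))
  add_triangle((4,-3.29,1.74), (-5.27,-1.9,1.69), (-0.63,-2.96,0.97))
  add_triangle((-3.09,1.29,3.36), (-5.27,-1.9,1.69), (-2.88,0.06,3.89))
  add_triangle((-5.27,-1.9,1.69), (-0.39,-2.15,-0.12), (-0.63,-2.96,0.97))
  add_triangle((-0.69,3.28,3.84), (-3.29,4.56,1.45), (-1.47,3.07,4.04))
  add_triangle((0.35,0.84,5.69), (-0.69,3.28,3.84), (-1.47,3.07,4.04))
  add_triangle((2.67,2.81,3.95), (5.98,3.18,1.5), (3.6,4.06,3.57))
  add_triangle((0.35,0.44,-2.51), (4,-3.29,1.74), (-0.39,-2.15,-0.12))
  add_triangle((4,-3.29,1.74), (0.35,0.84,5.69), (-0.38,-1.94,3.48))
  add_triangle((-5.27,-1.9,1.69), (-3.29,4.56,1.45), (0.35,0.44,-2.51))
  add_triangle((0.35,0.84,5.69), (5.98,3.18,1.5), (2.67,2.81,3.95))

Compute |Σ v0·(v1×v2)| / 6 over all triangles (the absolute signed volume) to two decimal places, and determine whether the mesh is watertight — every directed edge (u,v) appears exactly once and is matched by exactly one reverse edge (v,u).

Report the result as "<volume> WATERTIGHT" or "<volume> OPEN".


Per-triangle v0·(v1×v2)/6:
  t1: +0.1949
  t2: +4.0033
  t3: +11.2941
  t4: +11.2784
  t5: +13.8392
  t6: +1.6427
  t7: +0.8442
  t8: +1.9341
  t9: +0.7898
  t10: +11.0426
  t11: +5.1901
  t12: +1.3446
  t13: +13.3794
  t14: +4.2994
  t15: +5.1448
  t16: +16.9119
  t17: +9.1708
  t18: +2.2007
  t19: +3.7376
  t20: +3.5654
  t21: +2.1749
  t22: +2.0612
  t23: +1.2952
  t24: +3.9387
  t25: +0.7172
  t26: +11.1229
  t27: +11.1562
  t28: +4.0637
  t29: +3.9783
  t30: +1.9437
  t31: +2.3201
  t32: +2.2489
  t33: +3.3195
  t34: +4.3611
  t35: +11.0570
  t36: +12.2104
  t37: +5.6243
Σ = +205.4012 → |volume| = 205.40

Directed edges: 111 total; 3 unmatched, e.g. (0.35,0.84,5.69)→(1.52,3.06,5.25) → open.

205.40 OPEN


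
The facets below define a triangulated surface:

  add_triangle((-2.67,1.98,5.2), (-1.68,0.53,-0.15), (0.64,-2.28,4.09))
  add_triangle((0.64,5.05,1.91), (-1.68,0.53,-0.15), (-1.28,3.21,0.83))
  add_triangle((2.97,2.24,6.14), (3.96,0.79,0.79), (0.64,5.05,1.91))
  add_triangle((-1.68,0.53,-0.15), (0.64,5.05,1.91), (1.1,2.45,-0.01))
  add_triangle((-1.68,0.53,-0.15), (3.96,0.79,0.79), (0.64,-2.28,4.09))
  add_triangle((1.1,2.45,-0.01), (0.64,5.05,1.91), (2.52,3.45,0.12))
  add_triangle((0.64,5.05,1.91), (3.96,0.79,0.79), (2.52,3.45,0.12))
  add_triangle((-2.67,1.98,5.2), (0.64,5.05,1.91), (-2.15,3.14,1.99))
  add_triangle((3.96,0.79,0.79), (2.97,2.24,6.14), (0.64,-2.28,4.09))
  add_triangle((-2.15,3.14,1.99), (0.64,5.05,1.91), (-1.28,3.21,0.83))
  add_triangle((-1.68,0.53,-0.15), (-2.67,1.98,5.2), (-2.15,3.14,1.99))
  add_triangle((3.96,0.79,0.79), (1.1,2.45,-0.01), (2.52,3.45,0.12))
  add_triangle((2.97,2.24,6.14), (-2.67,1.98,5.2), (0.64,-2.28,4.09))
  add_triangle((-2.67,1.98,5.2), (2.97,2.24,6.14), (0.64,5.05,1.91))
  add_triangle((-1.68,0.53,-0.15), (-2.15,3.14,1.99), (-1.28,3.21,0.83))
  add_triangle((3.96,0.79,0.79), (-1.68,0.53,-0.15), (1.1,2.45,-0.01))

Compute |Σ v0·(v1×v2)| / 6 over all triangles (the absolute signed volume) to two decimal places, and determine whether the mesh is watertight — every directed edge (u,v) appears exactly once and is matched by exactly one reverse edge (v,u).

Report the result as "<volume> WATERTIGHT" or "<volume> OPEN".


Per-triangle v0·(v1×v2)/6:
  t1: +4.4491
  t2: -0.0672
  t3: +16.0843
  t4: +1.6102
  t5: -2.5567
  t6: +0.8546
  t7: +4.7104
  t8: +7.5729
  t9: +13.1238
  t10: +1.9629
  t11: +3.0535
  t12: -0.1171
  t13: +20.1296
  t14: +23.0753
  t15: +1.0636
  t16: -0.4036
Σ = +94.5453 → |volume| = 94.55

Directed edges: 48 total, each appears once with its reverse present → watertight.

94.55 WATERTIGHT


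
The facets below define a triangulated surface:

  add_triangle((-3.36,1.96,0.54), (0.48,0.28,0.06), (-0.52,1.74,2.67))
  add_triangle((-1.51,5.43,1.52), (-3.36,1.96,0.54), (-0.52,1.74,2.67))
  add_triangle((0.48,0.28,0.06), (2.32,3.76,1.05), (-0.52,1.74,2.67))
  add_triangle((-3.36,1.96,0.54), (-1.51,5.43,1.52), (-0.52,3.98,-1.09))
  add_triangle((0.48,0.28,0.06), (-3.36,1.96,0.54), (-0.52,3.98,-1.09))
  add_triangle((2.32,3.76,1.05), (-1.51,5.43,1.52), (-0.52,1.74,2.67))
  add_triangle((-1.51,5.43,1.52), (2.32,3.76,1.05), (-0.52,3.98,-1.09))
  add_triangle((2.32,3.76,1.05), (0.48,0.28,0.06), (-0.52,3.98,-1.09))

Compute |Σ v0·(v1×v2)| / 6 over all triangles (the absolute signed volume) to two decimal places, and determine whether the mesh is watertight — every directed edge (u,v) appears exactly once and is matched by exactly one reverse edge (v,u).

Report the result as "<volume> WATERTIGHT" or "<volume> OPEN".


24.05 WATERTIGHT

Per-triangle v0·(v1×v2)/6:
  t1: -0.7008
  t2: +5.5614
  t3: +0.4023
  t4: +5.6196
  t5: -0.6504
  t6: +6.6488
  t7: +6.7121
  t8: +0.4578
Σ = +24.0508 → |volume| = 24.05

Directed edges: 24 total, each appears once with its reverse present → watertight.


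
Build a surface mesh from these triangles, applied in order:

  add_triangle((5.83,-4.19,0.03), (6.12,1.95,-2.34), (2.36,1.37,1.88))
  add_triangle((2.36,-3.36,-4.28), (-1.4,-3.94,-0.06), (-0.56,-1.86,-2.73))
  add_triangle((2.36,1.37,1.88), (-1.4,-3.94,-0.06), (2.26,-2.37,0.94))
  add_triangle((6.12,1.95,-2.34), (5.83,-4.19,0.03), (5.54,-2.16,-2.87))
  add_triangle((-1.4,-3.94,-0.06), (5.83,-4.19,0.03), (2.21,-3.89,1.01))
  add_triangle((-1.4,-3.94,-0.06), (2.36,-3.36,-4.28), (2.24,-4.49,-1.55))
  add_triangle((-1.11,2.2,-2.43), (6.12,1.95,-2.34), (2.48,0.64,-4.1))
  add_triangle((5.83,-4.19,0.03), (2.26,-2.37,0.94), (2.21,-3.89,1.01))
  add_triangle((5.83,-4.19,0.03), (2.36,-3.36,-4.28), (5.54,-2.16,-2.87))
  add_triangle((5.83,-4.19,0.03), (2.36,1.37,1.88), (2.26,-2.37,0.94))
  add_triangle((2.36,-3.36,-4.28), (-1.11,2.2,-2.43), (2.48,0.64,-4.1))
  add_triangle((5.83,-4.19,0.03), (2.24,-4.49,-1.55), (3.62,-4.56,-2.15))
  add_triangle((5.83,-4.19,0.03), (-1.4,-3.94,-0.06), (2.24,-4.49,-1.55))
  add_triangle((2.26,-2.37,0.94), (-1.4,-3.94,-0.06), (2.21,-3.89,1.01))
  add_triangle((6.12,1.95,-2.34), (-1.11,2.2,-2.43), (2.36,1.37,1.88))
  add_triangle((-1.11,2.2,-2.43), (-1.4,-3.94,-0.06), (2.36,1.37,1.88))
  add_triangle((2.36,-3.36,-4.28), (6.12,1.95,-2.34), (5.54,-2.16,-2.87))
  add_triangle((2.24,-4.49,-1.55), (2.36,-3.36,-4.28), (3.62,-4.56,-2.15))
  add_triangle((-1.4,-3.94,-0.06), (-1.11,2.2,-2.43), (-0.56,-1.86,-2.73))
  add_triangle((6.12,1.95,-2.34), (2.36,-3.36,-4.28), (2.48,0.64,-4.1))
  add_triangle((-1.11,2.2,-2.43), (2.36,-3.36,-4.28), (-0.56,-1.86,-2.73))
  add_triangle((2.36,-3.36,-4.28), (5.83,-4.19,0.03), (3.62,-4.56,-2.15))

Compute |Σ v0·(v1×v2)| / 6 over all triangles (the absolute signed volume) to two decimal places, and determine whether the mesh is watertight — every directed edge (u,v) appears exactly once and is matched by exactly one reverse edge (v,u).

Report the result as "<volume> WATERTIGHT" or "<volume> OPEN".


Per-triangle v0·(v1×v2)/6:
  t1: +18.5872
  t2: +6.0248
  t3: +2.5865
  t4: +13.6821
  t5: +4.9175
  t6: +7.1930
  t7: +8.6469
  t8: +1.3526
  t9: +12.2831
  t10: +4.1193
  t11: +7.3859
  t12: +3.0976
  t13: +7.3570
  t14: +0.1244
  t15: +9.0468
  t16: -0.7208
  t17: +10.3700
  t18: +2.8459
  t19: +3.5194
  t20: +12.7017
  t21: +5.5568
  t22: +4.6611
Σ = +145.3389 → |volume| = 145.34

Directed edges: 66 total, each appears once with its reverse present → watertight.

145.34 WATERTIGHT


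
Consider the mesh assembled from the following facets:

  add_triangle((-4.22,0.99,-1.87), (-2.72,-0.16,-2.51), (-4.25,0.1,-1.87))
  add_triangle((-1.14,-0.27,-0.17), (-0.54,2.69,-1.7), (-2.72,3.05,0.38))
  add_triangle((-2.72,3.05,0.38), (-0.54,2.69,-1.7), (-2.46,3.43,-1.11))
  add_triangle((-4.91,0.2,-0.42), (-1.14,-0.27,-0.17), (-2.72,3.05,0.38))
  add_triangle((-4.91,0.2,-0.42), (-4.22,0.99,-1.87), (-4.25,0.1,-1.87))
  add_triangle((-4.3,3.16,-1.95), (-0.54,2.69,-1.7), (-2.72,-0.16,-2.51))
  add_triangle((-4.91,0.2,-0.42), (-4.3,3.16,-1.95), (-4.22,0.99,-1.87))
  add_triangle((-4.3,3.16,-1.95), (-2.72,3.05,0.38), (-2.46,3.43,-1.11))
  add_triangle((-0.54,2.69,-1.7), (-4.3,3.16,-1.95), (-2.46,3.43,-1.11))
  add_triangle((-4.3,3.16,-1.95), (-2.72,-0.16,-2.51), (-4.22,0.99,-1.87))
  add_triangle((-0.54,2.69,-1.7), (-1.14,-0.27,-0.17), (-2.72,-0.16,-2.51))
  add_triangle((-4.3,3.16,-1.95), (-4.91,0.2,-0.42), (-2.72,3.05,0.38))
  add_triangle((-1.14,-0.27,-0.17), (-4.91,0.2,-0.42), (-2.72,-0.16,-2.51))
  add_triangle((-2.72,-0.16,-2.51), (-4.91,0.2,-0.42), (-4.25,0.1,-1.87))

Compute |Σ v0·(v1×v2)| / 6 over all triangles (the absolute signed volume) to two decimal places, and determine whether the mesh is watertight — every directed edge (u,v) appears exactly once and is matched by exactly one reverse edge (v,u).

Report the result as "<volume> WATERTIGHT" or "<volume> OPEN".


Per-triangle v0·(v1×v2)/6:
  t1: +0.8306
  t2: -1.5573
  t3: +0.8332
  t4: -0.0157
  t5: +1.0988
  t6: +4.3492
  t7: +2.6267
  t8: +1.8716
  t9: +1.7008
  t10: +1.9990
  t11: -0.9777
  t12: +5.3020
  t13: +0.5737
  t14: +0.1976
Σ = +18.8326 → |volume| = 18.83

Directed edges: 42 total, each appears once with its reverse present → watertight.

18.83 WATERTIGHT


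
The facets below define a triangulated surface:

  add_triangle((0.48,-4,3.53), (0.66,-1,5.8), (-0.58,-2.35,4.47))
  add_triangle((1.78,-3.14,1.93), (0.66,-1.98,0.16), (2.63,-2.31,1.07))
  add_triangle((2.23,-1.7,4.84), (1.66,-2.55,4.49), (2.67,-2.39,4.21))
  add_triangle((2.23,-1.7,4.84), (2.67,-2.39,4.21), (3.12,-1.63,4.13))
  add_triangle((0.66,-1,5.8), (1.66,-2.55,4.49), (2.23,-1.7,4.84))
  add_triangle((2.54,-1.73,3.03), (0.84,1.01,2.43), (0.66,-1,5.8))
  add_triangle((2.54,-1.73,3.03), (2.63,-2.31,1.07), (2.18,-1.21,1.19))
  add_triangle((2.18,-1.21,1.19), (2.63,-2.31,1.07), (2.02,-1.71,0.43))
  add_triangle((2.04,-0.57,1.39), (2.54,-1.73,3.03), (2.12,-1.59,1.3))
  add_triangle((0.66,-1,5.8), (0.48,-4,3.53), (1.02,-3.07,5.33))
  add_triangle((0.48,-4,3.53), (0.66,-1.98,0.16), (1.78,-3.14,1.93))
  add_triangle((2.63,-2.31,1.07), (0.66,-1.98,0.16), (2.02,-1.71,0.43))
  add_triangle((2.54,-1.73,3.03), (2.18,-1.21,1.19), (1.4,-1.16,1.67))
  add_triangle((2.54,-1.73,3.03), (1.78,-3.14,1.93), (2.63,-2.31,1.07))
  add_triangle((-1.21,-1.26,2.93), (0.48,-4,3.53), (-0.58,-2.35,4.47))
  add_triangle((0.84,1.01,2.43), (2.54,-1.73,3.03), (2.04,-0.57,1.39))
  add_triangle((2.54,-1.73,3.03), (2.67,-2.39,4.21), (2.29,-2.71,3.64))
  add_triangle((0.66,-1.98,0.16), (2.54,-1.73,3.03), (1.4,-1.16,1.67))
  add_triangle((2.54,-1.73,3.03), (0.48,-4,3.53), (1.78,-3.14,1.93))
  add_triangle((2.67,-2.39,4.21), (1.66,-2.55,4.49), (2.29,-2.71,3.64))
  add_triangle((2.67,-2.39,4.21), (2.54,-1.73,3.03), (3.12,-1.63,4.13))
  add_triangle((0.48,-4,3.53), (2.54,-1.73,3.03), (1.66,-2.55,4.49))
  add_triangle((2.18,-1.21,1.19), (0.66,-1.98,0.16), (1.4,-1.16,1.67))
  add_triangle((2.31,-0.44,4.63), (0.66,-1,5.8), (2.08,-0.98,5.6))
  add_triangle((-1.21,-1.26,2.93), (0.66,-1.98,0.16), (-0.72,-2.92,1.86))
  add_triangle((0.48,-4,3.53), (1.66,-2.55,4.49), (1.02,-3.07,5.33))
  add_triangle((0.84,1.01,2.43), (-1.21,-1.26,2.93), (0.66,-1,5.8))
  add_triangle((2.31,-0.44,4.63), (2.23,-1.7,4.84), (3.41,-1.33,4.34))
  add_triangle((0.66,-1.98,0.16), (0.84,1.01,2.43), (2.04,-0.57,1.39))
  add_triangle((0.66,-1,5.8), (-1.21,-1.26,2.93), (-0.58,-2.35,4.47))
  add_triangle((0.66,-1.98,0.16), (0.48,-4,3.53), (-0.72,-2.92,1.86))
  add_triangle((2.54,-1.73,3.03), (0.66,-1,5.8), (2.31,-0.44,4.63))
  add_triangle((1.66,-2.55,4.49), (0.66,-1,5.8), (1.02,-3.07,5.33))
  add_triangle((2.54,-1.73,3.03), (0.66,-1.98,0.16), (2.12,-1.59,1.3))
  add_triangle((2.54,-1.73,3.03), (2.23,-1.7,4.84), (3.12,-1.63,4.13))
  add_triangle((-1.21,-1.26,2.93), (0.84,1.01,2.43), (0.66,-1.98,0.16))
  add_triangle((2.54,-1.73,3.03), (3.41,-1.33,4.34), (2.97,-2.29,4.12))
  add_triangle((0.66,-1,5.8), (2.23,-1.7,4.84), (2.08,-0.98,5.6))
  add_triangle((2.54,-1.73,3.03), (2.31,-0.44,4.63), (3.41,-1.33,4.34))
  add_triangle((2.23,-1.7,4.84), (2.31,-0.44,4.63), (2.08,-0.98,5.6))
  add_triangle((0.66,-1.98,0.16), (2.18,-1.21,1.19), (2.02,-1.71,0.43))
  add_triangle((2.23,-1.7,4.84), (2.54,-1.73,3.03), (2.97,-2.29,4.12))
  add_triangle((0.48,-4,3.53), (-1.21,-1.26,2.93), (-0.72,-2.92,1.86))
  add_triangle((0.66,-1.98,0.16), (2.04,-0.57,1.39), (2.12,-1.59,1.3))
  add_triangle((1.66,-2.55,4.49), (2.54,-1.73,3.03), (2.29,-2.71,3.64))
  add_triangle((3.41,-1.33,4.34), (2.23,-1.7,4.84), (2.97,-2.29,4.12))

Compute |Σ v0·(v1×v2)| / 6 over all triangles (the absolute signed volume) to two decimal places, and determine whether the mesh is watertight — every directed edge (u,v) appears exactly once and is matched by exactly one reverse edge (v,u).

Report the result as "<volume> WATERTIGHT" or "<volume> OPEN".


Per-triangle v0·(v1×v2)/6:
  t1: +3.6885
  t2: +0.8151
  t3: +0.8736
  t4: +0.7890
  t5: +1.9213
  t6: +3.6901
  t7: +0.5502
  t8: +0.1296
  t9: +0.4909
  t10: +1.1927
  t11: +1.2481
  t12: +0.2436
  t13: -0.1233
  t14: +1.6446
  t15: +1.1296
  t16: +1.1943
  t17: +0.2794
  t18: +0.0548
  t19: +2.7140
  t20: +0.5363
  t21: +0.3135
  t22: +2.1255
  t23: -0.5589
  t24: +0.5246
  t25: -0.7068
  t26: +1.3927
  t27: +1.7208
  t28: +1.3219
  t29: -1.0115
  t30: +1.5619
  t31: +1.3346
  t32: -2.8418
  t33: +1.6795
  t34: +0.7575
  t35: -0.4881
  t36: -2.4492
  t37: +0.2732
  t38: +1.1836
  t39: -0.6570
  t40: +0.6193
  t41: -0.3515
  t42: -0.2022
  t43: +1.9479
  t44: +0.0100
  t45: -0.6764
  t46: +1.1270
Σ = +31.0126 → |volume| = 31.01

Directed edges: 138 total, each appears once with its reverse present → watertight.

31.01 WATERTIGHT


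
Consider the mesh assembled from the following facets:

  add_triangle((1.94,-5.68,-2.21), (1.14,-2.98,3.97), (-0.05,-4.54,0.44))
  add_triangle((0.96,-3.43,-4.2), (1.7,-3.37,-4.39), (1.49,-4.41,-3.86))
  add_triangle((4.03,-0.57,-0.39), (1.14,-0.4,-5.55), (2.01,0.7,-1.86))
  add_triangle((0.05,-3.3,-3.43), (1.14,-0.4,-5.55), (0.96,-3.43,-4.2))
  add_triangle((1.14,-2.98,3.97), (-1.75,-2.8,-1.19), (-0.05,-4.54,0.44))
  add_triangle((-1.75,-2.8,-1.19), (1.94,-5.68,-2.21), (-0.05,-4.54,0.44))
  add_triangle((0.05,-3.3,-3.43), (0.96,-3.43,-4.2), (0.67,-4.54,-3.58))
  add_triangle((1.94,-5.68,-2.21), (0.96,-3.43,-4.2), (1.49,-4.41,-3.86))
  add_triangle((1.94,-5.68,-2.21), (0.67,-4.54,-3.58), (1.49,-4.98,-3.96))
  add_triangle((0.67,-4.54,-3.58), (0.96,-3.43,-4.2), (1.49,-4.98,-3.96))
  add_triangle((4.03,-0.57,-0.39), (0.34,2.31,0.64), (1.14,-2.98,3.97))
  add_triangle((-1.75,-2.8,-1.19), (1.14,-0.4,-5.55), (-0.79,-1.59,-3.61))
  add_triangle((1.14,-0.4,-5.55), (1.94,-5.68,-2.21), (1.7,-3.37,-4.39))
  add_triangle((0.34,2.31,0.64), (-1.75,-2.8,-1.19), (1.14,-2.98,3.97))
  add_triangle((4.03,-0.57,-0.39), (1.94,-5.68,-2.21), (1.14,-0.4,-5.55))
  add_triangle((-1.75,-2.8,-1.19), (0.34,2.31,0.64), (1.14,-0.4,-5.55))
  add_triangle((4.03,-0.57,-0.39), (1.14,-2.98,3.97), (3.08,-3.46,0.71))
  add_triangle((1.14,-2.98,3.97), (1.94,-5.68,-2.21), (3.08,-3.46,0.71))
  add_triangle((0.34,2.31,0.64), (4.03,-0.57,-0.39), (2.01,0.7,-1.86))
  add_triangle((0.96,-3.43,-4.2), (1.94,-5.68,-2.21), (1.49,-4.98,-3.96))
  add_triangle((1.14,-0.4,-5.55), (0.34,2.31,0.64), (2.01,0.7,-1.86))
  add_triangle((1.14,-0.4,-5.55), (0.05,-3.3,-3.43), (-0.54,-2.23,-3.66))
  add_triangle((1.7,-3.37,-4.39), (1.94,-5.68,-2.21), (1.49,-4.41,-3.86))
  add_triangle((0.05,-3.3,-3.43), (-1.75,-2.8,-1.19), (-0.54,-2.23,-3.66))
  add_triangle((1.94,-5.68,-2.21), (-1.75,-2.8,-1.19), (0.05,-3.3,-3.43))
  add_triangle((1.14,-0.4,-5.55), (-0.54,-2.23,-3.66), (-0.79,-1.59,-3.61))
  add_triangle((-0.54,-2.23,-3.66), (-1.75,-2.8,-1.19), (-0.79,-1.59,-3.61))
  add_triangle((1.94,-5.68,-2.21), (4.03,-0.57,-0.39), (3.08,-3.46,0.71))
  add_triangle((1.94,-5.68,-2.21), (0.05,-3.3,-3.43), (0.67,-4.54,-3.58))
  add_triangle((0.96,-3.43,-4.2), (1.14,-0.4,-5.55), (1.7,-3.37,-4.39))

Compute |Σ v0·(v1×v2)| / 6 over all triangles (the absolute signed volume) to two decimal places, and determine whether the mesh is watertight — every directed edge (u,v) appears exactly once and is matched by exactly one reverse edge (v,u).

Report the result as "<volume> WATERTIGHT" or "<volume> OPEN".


Per-triangle v0·(v1×v2)/6:
  t1: +8.0277
  t2: +0.7048
  t3: +3.8633
  t4: +2.1682
  t5: +3.4917
  t6: +5.8053
  t7: +0.7787
  t8: +0.3853
  t9: +1.3239
  t10: +0.8430
  t11: +7.7366
  t12: -1.3918
  t13: +0.1210
  t14: +2.2184
  t15: +19.4259
  t16: +2.9928
  t17: +6.3801
  t18: +8.9798
  t19: +3.0827
  t20: +0.1672
  t21: +3.0453
  t22: +2.4573
  t23: +1.1616
  t24: +1.8660
  t25: +5.3956
  t26: +1.1964
  t27: +0.9112
  t28: +7.7680
  t29: +0.0602
  t30: +2.0344
Σ = +103.0006 → |volume| = 103.00

Directed edges: 90 total, each appears once with its reverse present → watertight.

103.00 WATERTIGHT


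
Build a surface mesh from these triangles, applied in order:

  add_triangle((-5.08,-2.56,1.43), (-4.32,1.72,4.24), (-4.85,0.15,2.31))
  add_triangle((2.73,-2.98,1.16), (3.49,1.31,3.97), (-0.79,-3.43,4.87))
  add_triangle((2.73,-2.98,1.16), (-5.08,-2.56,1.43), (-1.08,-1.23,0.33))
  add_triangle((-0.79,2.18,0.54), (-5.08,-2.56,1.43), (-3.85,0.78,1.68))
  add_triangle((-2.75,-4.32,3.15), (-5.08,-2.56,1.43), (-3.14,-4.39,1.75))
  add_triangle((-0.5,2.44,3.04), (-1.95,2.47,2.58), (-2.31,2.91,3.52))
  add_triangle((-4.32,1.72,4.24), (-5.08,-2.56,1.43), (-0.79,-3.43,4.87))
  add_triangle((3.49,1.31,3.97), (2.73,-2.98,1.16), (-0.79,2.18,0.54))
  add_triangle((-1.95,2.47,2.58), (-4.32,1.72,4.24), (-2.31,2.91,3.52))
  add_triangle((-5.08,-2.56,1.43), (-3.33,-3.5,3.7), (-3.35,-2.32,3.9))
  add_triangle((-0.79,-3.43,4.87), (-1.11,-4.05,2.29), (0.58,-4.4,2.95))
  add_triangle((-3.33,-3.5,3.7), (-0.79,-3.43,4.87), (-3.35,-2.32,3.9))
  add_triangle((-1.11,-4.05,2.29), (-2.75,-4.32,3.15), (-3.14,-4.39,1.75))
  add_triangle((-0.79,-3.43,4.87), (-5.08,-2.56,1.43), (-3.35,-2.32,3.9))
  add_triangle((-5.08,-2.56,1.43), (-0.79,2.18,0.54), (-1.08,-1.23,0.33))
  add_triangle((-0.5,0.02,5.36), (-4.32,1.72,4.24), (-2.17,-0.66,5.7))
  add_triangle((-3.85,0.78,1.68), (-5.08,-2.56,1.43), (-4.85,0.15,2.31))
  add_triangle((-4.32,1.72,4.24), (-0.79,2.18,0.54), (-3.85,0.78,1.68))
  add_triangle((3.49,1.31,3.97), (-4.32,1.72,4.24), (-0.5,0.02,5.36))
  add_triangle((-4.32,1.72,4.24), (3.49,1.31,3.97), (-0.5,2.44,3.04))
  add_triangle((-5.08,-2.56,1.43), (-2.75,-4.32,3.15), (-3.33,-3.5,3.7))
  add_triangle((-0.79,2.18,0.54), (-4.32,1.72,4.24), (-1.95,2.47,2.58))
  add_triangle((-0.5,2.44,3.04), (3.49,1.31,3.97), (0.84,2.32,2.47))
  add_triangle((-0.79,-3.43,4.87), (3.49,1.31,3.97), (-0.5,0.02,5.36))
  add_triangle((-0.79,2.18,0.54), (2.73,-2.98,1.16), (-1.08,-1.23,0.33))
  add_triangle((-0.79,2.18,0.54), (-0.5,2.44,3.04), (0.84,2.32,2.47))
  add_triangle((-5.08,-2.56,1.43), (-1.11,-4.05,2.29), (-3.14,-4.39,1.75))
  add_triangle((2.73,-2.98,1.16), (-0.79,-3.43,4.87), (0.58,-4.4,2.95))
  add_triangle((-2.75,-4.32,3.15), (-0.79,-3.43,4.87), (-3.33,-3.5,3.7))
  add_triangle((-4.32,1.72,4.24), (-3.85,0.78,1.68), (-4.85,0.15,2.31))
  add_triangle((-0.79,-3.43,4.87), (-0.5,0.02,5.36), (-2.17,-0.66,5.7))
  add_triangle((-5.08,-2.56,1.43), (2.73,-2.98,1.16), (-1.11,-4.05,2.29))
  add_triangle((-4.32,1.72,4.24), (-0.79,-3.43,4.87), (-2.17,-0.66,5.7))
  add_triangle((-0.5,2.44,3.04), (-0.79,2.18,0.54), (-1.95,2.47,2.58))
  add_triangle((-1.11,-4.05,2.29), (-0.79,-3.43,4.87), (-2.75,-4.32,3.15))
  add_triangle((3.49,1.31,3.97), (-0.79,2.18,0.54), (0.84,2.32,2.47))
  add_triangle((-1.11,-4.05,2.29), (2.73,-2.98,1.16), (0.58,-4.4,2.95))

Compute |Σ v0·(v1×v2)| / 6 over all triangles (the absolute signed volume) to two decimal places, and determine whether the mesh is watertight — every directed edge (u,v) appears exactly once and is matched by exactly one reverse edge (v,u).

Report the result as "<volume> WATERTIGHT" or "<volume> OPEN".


122.58 OPEN

Per-triangle v0·(v1×v2)/6:
  t1: +3.5244
  t2: +16.9835
  t3: +1.0239
  t4: +0.5700
  t5: +3.4962
  t6: +0.2846
  t7: +23.0971
  t8: -0.5487
  t9: +0.5731
  t10: +3.0834
  t11: +3.4860
  t12: +2.9176
  t13: +1.6988
  t14: -5.1044
  t15: -0.2411
  t16: +4.8826
  t17: +0.8663
  t18: +2.9464
  t19: +10.4177
  t20: +6.9773
  t21: +3.1982
  t22: +1.1817
  t23: +1.8933
  t24: +11.5028
  t25: -1.4328
  t26: +1.2228
  t27: -2.1412
  t28: +3.6421
  t29: +3.0313
  t30: +1.3631
  t31: +4.8422
  t32: +1.5935
  t33: +5.1326
  t34: +1.2083
  t35: +3.1694
  t36: +0.5041
  t37: +1.7392
Σ = +122.5849 → |volume| = 122.58

Directed edges: 111 total; 3 unmatched, e.g. (-2.31,2.91,3.52)→(-0.5,2.44,3.04) → open.


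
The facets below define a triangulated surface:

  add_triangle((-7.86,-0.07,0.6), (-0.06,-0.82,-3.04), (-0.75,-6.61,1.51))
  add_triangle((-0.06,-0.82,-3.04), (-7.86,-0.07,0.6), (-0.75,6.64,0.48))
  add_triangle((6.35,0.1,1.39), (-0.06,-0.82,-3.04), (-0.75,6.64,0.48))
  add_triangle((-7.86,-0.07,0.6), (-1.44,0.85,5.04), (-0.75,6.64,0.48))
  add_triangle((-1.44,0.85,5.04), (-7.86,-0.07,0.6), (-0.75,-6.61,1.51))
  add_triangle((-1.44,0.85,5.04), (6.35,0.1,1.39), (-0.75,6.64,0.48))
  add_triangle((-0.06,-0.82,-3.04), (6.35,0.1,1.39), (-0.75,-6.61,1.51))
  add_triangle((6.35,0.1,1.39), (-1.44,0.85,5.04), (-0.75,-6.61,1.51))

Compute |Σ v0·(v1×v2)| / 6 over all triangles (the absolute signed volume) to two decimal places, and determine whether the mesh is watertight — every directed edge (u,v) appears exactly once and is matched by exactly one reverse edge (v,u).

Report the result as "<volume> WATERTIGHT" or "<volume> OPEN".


Per-triangle v0·(v1×v2)/6:
  t1: +27.8962
  t2: +26.0558
  t3: +20.7502
  t4: +42.4491
  t5: +44.2889
  t6: +37.1049
  t7: +22.5881
  t8: +38.9421
Σ = +260.0753 → |volume| = 260.08

Directed edges: 24 total, each appears once with its reverse present → watertight.

260.08 WATERTIGHT


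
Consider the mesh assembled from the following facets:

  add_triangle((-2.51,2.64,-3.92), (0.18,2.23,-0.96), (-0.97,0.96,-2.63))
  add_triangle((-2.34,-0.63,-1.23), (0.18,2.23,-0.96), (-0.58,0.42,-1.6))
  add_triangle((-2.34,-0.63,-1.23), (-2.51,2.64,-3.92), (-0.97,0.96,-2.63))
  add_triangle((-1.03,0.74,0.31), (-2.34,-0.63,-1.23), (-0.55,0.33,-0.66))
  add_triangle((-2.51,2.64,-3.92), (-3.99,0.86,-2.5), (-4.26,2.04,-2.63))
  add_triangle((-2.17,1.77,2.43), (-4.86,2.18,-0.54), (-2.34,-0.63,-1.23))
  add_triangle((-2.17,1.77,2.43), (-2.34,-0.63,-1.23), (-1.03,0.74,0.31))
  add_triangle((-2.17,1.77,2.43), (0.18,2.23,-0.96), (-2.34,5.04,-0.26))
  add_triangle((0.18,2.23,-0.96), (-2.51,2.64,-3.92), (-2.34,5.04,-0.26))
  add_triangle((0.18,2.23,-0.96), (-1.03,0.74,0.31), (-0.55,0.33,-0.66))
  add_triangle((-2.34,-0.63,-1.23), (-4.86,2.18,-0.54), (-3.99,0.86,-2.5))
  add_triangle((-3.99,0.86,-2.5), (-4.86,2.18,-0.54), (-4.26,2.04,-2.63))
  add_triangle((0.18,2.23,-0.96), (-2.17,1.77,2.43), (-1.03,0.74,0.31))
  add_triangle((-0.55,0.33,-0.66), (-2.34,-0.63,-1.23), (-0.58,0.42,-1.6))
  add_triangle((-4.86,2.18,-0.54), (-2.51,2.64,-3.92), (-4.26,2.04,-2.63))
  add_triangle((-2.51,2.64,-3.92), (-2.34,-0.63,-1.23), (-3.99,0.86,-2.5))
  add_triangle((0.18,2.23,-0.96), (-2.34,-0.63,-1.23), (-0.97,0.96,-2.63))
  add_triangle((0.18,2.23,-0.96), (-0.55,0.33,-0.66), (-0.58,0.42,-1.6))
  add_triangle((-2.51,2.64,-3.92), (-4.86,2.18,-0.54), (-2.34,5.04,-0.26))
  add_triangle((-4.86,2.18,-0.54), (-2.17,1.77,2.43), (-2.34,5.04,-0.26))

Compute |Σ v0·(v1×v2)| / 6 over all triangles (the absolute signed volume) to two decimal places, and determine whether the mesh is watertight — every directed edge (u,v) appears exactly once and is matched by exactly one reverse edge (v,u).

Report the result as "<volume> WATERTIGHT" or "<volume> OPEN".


39.06 WATERTIGHT

Per-triangle v0·(v1×v2)/6:
  t1: +1.1598
  t2: +0.8649
  t3: +1.5031
  t4: -0.3059
  t5: +1.8058
  t6: +3.0081
  t7: -0.6349
  t8: +1.6171
  t9: +4.7744
  t10: -0.3445
  t11: +2.0676
  t12: +1.8393
  t13: -0.7525
  t14: -0.1581
  t15: +2.2641
  t16: +1.4411
  t17: -1.3015
  t18: -0.1860
  t19: +11.7688
  t20: +8.6336
Σ = +39.0643 → |volume| = 39.06

Directed edges: 60 total, each appears once with its reverse present → watertight.


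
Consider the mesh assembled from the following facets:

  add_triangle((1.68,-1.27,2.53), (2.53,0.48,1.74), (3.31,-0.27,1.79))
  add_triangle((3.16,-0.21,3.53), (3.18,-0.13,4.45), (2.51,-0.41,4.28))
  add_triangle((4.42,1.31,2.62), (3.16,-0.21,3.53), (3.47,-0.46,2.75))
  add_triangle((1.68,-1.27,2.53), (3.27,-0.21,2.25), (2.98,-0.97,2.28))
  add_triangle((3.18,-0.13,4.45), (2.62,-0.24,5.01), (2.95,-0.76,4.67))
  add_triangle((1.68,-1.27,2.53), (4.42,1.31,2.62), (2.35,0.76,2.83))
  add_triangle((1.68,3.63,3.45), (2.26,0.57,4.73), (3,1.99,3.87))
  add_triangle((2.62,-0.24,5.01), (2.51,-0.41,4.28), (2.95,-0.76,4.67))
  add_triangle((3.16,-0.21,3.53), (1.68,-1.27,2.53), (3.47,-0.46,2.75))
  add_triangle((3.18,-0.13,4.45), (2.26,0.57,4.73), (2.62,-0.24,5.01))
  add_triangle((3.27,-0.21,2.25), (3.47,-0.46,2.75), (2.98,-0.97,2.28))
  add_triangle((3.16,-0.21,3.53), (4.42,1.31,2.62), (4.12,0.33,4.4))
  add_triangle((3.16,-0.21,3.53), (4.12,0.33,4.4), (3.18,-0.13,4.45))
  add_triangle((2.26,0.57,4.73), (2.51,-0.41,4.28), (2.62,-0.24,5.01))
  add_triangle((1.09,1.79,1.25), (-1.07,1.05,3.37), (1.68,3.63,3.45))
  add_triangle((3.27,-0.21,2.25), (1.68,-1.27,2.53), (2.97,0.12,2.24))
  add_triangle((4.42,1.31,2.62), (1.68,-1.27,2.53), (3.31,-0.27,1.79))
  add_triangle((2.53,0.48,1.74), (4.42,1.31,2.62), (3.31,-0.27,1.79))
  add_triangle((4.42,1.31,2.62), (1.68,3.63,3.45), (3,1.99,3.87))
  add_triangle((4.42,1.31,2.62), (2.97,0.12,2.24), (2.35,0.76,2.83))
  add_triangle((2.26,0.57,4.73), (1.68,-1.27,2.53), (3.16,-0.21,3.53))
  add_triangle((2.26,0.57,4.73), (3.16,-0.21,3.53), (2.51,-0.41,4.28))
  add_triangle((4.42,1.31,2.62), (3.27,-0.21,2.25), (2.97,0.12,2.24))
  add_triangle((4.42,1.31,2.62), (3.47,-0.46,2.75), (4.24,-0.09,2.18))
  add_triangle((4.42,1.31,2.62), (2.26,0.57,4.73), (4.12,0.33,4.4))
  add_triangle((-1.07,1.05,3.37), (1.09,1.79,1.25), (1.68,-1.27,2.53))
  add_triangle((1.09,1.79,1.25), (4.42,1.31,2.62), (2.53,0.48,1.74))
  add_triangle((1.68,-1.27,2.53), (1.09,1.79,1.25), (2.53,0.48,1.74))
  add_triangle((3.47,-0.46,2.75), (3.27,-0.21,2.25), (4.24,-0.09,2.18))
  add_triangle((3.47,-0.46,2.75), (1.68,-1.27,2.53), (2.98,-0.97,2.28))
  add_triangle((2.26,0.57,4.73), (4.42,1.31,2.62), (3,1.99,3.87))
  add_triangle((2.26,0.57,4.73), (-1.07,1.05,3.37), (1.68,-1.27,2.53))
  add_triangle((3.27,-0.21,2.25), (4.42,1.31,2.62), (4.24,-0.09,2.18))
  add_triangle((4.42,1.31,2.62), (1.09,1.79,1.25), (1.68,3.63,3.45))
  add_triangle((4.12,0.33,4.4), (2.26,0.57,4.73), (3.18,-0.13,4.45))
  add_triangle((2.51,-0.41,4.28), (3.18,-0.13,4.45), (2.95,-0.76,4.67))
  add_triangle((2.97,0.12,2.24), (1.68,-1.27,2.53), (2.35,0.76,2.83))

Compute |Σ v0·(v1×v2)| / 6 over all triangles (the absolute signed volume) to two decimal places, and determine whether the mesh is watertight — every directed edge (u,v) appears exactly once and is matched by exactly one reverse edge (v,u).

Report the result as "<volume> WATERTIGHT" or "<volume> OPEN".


Per-triangle v0·(v1×v2)/6:
  t1: -0.8464
  t2: +0.1782
  t3: +1.2313
  t4: -0.4377
  t5: +0.4172
  t6: +1.9433
  t7: +2.8784
  t8: -0.0348
  t9: +0.7660
  t10: +0.5821
  t11: +0.1241
  t12: +0.5660
  t13: +0.2941
  t14: -0.1442
  t15: +0.0494
  t16: -0.3571
  t17: +1.6379
  t18: -0.2557
  t19: +2.8360
  t20: -0.8272
  t21: +1.5932
  t22: -0.8424
  t23: -0.2420
  t24: +1.0531
  t25: +2.0816
  t26: -3.6724
  t27: -0.3797
  t28: -1.2528
  t29: -0.0593
  t30: +0.4480
  t31: +2.9033
  t32: +3.0884
  t33: -0.5987
  t34: +1.2587
  t35: +0.8934
  t36: -0.1718
  t37: -1.1162
Σ = +15.5853 → |volume| = 15.59

Directed edges: 111 total; 3 unmatched, e.g. (1.68,3.63,3.45)→(2.26,0.57,4.73) → open.

15.59 OPEN


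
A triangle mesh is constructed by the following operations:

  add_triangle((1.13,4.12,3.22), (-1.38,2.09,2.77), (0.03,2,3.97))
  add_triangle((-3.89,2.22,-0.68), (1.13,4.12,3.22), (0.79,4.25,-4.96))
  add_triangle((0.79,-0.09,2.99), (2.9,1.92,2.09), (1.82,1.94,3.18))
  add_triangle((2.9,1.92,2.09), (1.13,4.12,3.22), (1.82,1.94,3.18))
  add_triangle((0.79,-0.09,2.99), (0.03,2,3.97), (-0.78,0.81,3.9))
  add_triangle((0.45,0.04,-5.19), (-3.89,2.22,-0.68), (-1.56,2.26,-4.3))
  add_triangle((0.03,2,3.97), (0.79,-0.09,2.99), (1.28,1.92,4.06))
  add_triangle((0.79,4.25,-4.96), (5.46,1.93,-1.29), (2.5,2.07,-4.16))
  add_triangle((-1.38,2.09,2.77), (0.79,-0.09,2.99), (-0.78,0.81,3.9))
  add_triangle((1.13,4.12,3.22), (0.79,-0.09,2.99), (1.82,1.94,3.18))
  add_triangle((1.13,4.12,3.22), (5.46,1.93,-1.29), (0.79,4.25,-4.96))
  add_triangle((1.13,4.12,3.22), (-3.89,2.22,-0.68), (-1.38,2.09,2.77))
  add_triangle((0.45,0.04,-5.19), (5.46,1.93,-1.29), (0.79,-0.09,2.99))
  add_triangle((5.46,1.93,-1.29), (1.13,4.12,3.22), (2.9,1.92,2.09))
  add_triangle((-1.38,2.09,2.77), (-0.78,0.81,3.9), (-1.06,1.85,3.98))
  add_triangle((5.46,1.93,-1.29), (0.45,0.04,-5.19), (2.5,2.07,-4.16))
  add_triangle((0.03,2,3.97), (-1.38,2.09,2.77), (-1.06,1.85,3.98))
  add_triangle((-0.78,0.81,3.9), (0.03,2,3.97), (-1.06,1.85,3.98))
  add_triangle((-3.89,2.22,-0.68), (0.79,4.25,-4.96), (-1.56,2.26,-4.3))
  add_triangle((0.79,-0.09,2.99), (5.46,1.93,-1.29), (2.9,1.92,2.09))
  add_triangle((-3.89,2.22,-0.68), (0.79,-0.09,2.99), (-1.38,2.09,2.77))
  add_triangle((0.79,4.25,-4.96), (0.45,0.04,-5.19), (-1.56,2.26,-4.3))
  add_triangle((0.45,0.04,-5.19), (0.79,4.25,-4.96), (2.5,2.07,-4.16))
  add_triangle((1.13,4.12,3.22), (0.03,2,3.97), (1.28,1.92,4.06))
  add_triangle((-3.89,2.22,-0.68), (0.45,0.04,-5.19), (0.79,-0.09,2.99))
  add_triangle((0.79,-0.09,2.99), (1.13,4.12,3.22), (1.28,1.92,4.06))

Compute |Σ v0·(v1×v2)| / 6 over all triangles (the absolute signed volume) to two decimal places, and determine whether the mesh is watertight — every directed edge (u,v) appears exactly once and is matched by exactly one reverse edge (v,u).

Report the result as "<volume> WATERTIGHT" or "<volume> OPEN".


Per-triangle v0·(v1×v2)/6:
  t1: +2.8235
  t2: +24.9608
  t3: +1.4136
  t4: +2.1903
  t5: +1.4413
  t6: +3.9038
  t7: +1.2559
  t8: +7.7444
  t9: -0.9848
  t10: +1.7757
  t11: +28.7610
  t12: +6.7502
  t13: +2.0524
  t14: +6.5562
  t15: +0.2895
  t16: +5.8747
  t17: +0.6447
  t18: +0.7498
  t19: +7.7468
  t20: +3.5195
  t21: +1.7037
  t22: +7.7350
  t23: +7.1594
  t24: +2.1565
  t25: -1.7814
  t26: -0.1514
Σ = +126.2910 → |volume| = 126.29

Directed edges: 78 total, each appears once with its reverse present → watertight.

126.29 WATERTIGHT


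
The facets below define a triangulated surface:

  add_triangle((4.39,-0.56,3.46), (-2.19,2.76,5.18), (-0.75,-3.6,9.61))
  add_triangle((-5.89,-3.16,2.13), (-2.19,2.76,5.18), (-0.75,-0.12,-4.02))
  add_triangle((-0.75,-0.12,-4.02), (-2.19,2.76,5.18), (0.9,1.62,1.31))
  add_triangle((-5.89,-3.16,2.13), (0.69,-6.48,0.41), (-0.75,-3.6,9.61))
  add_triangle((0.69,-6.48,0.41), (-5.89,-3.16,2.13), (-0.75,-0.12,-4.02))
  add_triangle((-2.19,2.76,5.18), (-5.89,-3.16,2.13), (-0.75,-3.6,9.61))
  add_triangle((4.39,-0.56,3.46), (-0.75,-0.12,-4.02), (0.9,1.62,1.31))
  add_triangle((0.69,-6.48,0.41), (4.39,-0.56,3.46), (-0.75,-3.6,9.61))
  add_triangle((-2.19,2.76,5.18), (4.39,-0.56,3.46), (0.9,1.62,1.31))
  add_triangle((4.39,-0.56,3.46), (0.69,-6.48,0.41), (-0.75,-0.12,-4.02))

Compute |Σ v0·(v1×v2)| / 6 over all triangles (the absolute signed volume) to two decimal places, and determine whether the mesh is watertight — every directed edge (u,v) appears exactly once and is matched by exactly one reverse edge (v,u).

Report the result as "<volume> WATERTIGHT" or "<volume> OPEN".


274.74 WATERTIGHT

Per-triangle v0·(v1×v2)/6:
  t1: +37.1890
  t2: +17.7925
  t3: +4.4877
  t4: +60.7293
  t5: +28.6739
  t6: +49.8479
  t7: +4.2575
  t8: +48.0704
  t9: +7.6757
  t10: +16.0151
Σ = +274.7390 → |volume| = 274.74

Directed edges: 30 total, each appears once with its reverse present → watertight.


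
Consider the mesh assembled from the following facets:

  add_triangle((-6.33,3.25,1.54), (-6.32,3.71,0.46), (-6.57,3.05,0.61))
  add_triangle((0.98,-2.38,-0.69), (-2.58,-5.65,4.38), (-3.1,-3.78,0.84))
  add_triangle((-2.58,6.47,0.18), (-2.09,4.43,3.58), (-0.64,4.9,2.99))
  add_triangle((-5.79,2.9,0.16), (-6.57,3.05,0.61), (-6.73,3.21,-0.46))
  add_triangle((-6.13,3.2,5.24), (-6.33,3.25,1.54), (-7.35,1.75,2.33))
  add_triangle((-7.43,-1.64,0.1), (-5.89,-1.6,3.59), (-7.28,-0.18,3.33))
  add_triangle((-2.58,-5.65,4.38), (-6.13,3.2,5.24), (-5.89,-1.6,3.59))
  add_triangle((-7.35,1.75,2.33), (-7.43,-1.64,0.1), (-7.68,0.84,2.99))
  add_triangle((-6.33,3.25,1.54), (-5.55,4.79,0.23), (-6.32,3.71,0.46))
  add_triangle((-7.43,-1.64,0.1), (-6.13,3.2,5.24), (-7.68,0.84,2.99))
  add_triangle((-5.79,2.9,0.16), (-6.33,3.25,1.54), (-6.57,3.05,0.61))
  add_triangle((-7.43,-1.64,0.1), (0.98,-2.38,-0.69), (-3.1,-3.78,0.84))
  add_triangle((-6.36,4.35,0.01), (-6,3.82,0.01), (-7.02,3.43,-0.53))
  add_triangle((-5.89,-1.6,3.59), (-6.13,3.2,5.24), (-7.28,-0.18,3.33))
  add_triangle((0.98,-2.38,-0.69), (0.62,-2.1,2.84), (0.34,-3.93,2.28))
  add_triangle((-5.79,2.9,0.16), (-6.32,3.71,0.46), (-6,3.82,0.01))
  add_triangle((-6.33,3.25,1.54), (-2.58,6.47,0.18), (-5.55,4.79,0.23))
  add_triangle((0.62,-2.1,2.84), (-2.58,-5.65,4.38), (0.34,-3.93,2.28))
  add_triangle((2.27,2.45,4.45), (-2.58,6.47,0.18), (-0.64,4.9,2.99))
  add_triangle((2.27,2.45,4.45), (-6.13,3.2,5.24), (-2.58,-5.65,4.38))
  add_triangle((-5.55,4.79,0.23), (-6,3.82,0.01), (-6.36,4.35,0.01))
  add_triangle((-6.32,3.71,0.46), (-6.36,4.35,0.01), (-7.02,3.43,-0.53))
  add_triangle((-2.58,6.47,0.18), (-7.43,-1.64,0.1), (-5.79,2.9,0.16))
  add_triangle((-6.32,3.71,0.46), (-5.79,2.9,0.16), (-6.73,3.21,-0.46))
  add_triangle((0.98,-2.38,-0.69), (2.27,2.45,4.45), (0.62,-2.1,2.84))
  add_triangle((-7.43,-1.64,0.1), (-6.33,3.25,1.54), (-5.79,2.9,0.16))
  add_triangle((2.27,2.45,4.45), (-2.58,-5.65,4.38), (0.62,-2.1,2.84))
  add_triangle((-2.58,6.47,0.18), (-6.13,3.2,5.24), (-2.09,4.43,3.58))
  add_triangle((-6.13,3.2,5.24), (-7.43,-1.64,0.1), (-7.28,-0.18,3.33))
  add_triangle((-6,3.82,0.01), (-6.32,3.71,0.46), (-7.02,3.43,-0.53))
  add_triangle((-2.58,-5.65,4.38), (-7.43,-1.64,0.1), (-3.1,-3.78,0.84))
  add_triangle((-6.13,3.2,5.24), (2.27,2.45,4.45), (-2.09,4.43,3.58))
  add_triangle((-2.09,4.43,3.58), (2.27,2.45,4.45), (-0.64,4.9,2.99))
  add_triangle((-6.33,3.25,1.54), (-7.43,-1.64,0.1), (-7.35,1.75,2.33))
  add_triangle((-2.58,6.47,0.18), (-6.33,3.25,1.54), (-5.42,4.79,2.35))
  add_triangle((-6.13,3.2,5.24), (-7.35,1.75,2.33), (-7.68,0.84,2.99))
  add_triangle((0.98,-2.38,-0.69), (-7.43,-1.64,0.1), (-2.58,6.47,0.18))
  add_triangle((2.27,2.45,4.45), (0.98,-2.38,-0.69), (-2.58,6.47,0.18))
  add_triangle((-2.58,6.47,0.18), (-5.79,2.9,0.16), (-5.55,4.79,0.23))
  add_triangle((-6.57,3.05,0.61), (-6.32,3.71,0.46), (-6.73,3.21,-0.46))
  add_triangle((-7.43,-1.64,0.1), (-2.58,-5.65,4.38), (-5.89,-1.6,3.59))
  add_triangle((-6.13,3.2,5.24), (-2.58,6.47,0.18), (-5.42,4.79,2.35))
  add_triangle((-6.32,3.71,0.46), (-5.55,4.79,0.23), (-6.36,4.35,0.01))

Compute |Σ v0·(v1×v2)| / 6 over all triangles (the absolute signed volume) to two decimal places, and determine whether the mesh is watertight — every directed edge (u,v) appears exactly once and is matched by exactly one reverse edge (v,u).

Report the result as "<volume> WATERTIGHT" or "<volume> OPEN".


271.24 OPEN

Per-triangle v0·(v1×v2)/6:
  t1: +0.8525
  t2: +7.3480
  t3: +5.8932
  t4: -0.2165
  t5: +8.0335
  t6: +7.4037
  t7: +20.7142
  t8: +5.0506
  t9: +1.6563
  t10: -0.0840
  t11: -0.3499
  t12: +5.1611
  t13: -0.1636
  t14: +7.9416
  t15: +1.4168
  t16: +0.3062
  t17: +5.1646
  t18: +3.5761
  t19: +3.7832
  t20: +53.7573
  t21: -0.0672
  t22: +1.0056
  t23: -0.0362
  t24: -0.2952
  t25: +4.8485
  t26: +7.0545
  t27: +8.1264
  t28: +16.2965
  t29: +9.1096
  t30: -0.6371
  t31: +11.6356
  t32: +15.1394
  t33: +5.5019
  t34: +6.7640
  t35: +6.5468
  t36: +5.1765
  t37: +5.4328
  t38: +2.3303
  t39: +0.1720
  t40: +0.9100
  t41: +20.4735
  t42: +7.8929
  t43: +0.6179
Σ = +271.2439 → |volume| = 271.24

Directed edges: 129 total; 9 unmatched, e.g. (0.98,-2.38,-0.69)→(-2.58,-5.65,4.38) → open.


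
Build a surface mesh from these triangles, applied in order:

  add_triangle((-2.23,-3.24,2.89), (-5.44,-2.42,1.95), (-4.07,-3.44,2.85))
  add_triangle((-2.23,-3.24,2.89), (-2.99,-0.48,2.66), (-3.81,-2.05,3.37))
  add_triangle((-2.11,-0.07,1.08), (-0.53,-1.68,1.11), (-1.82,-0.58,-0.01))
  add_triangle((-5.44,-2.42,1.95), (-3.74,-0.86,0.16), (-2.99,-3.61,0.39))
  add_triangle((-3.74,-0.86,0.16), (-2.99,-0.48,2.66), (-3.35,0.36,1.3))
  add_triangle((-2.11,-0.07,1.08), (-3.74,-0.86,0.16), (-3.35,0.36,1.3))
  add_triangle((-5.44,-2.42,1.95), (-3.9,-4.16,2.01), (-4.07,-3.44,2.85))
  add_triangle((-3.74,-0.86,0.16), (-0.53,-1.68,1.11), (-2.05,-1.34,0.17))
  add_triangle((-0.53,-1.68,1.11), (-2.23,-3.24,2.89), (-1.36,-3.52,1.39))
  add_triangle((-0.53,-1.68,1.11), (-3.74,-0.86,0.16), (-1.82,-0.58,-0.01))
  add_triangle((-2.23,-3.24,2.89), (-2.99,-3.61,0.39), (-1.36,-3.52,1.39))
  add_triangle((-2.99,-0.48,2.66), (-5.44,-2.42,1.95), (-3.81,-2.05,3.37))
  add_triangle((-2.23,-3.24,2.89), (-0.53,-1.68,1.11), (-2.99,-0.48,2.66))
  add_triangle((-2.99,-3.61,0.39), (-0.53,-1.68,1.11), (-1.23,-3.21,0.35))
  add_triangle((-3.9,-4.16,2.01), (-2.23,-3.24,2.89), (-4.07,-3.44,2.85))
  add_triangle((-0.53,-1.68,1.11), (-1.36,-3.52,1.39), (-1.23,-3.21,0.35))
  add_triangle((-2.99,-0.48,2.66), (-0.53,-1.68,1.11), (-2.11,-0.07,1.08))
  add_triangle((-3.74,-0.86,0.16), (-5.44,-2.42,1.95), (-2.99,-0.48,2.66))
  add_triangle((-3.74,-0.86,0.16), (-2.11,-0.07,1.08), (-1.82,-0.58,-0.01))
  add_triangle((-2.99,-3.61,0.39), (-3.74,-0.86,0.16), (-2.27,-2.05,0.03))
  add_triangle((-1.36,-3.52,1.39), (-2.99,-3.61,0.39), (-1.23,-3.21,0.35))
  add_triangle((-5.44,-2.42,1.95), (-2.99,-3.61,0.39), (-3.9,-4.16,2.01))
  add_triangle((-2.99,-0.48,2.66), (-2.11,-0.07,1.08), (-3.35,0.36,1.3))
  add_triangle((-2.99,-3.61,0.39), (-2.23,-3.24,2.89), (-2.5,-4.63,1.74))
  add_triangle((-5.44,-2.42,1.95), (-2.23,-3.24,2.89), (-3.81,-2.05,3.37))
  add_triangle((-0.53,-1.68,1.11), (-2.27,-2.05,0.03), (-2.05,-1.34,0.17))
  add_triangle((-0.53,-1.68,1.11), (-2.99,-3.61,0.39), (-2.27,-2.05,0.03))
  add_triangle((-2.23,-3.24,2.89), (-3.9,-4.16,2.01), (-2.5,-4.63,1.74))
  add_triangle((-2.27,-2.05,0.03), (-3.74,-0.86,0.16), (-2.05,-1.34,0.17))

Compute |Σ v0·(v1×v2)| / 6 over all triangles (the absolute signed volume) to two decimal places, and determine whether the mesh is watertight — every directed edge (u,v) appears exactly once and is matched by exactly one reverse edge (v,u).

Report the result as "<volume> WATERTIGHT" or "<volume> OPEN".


Per-triangle v0·(v1×v2)/6:
  t1: +0.2534
  t2: +0.6775
  t3: -0.7037
  t4: +2.9373
  t5: +1.6344
  t6: -0.3980
  t7: +2.1544
  t8: -0.5088
  t9: +0.3688
  t10: +0.1948
  t11: +2.1015
  t12: +2.0562
  t13: +0.1968
  t14: -0.7965
  t15: +1.4410
  t16: +0.0668
  t17: -0.5480
  t18: +2.0674
  t19: -0.0769
  t20: +0.3719
  t21: +0.8650
  t22: +2.7642
  t23: -0.1316
  t24: -1.7016
  t25: +3.4119
  t26: -0.2783
  t27: -0.2203
  t28: +1.9686
  t29: -0.1147
Σ = +20.0534 → |volume| = 20.05

Directed edges: 87 total; 3 unmatched, e.g. (-2.99,-3.61,0.39)→(-3.9,-4.16,2.01) → open.

20.05 OPEN
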